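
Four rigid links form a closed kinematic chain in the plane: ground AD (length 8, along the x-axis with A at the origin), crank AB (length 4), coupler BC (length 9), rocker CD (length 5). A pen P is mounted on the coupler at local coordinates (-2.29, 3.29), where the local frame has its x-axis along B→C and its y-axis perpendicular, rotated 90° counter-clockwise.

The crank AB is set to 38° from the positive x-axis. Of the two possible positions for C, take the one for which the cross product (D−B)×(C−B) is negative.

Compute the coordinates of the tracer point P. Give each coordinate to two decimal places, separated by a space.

4.60 6.20

A=(0,0), D=(8.00,0)
B = A + 4.00·(cos38°, sin38°) = (3.1520, 2.4626)
|BD| = 5.4376
circle(B,9.00) ∩ circle(D,5.00): a=7.8681, h=4.3695
  candidates: C₊=(12.1459,2.7949) cross=23.759; C₋=(8.1881,-4.9965) cross=-23.759
  mode - wants cross < 0 → take C=(8.1881,-4.9965) (cross=-23.759)
ex = (C−B)/|BC| = (0.5596,-0.8288); ey = (0.8288,0.5596)
P = B + -2.29·ex + 3.29·ey = (4.5974,6.2015)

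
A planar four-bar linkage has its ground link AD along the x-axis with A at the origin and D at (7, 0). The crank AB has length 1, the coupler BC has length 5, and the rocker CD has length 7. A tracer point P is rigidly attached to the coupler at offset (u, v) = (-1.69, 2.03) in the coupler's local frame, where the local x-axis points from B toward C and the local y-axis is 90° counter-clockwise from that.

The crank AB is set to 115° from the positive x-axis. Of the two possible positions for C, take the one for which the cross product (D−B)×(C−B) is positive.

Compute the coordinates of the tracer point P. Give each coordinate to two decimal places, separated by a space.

-3.04 0.56

A=(0,0), D=(7.00,0)
B = A + 1.00·(cos115°, sin115°) = (-0.4226, 0.9063)
|BD| = 7.4777
circle(B,5.00) ∩ circle(D,7.00): a=2.1341, h=4.5217
  candidates: C₊=(2.2438,5.1360) cross=33.812; C₋=(1.1477,-3.8407) cross=-33.812
  mode + wants cross > 0 → take C=(2.2438,5.1360) (cross=33.812)
ex = (C−B)/|BC| = (0.5333,0.8459); ey = (-0.8459,0.5333)
P = B + -1.69·ex + 2.03·ey = (-3.0411,0.5592)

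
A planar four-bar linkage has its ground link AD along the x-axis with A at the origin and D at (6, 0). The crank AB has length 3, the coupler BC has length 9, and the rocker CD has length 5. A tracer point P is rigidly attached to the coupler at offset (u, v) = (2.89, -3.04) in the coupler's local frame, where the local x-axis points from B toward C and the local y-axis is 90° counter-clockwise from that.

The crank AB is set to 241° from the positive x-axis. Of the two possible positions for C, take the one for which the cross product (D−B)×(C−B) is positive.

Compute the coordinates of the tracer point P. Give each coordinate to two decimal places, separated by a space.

A=(0,0), D=(6.00,0)
B = A + 3.00·(cos241°, sin241°) = (-1.4544, -2.6239)
|BD| = 7.9027
circle(B,9.00) ∩ circle(D,5.00): a=7.4944, h=4.9833
  candidates: C₊=(3.9603,4.5651) cross=39.382; C₋=(7.2694,-4.8362) cross=-39.382
  mode + wants cross > 0 → take C=(3.9603,4.5651) (cross=39.382)
ex = (C−B)/|BC| = (0.6016,0.7988); ey = (-0.7988,0.6016)
P = B + 2.89·ex + -3.04·ey = (2.7126,-2.1444)

2.71 -2.14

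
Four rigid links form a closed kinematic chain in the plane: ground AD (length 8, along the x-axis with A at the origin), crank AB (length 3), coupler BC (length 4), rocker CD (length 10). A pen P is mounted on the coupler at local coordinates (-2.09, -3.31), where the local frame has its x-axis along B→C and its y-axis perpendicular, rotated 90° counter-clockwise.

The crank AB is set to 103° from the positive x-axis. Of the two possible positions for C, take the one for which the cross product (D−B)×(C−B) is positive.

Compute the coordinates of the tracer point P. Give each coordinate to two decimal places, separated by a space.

1.80 -0.11

A=(0,0), D=(8.00,0)
B = A + 3.00·(cos103°, sin103°) = (-0.6749, 2.9231)
|BD| = 9.1541
circle(B,4.00) ∩ circle(D,10.00): a=-0.0111, h=4.0000
  candidates: C₊=(0.5920,6.7172) cross=36.616; C₋=(-1.9626,-0.8639) cross=-36.616
  mode + wants cross > 0 → take C=(0.5920,6.7172) (cross=36.616)
ex = (C−B)/|BC| = (0.3167,0.9485); ey = (-0.9485,0.3167)
P = B + -2.09·ex + -3.31·ey = (1.8029,-0.1076)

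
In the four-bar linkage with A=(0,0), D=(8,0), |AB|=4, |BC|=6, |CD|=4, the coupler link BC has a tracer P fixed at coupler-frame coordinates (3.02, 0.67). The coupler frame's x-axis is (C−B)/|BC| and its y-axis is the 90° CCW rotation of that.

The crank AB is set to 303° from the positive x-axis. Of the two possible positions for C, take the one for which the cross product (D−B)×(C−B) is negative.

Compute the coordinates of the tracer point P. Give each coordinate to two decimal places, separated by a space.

5.25 -3.01

A=(0,0), D=(8.00,0)
B = A + 4.00·(cos303°, sin303°) = (2.1786, -3.3547)
|BD| = 6.7189
circle(B,6.00) ∩ circle(D,4.00): a=4.8478, h=3.5354
  candidates: C₊=(4.6136,2.1290) cross=23.754; C₋=(8.1440,-3.9974) cross=-23.754
  mode - wants cross < 0 → take C=(8.1440,-3.9974) (cross=-23.754)
ex = (C−B)/|BC| = (0.9942,-0.1071); ey = (0.1071,0.9942)
P = B + 3.02·ex + 0.67·ey = (5.2529,-3.0120)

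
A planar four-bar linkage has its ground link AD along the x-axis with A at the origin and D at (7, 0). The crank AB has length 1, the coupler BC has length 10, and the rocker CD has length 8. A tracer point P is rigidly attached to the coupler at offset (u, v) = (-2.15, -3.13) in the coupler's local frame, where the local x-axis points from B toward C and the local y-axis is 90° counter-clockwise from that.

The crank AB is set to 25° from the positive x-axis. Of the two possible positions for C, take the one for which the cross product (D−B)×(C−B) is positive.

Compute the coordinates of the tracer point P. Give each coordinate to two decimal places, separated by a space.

A=(0,0), D=(7.00,0)
B = A + 1.00·(cos25°, sin25°) = (0.9063, 0.4226)
|BD| = 6.1083
circle(B,10.00) ∩ circle(D,8.00): a=6.0010, h=7.9993
  candidates: C₊=(7.4463,7.9875) cross=48.862; C₋=(6.3394,-7.9727) cross=-48.862
  mode + wants cross > 0 → take C=(7.4463,7.9875) (cross=48.862)
ex = (C−B)/|BC| = (0.6540,0.7565); ey = (-0.7565,0.6540)
P = B + -2.15·ex + -3.13·ey = (1.8680,-3.2509)

1.87 -3.25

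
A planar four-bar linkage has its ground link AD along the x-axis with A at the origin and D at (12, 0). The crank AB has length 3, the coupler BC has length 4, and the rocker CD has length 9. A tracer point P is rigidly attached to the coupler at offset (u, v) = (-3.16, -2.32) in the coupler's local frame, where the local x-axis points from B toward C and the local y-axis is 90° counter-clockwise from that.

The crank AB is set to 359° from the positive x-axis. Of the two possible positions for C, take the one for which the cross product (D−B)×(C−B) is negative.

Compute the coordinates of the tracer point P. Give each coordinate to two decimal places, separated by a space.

0.02 2.50

A=(0,0), D=(12.00,0)
B = A + 3.00·(cos359°, sin359°) = (2.9995, -0.0524)
|BD| = 9.0006
circle(B,4.00) ∩ circle(D,9.00): a=0.8894, h=3.8999
  candidates: C₊=(3.8663,3.8526) cross=35.101; C₋=(3.9117,-3.9470) cross=-35.101
  mode - wants cross < 0 → take C=(3.9117,-3.9470) (cross=-35.101)
ex = (C−B)/|BC| = (0.2280,-0.9737); ey = (0.9737,0.2280)
P = B + -3.16·ex + -2.32·ey = (0.0201,2.4954)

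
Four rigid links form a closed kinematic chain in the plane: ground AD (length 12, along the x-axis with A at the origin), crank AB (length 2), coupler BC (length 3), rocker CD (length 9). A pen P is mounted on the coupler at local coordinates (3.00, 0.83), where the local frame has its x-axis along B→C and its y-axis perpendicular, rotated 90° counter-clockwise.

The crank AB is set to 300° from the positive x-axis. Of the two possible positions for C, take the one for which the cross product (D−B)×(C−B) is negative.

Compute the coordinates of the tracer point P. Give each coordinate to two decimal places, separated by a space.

A=(0,0), D=(12.00,0)
B = A + 2.00·(cos300°, sin300°) = (1.0000, -1.7321)
|BD| = 11.1355
circle(B,3.00) ∩ circle(D,9.00): a=2.3349, h=1.8837
  candidates: C₊=(3.0135,0.4919) cross=20.976; C₋=(3.5995,-3.2297) cross=-20.976
  mode - wants cross < 0 → take C=(3.5995,-3.2297) (cross=-20.976)
ex = (C−B)/|BC| = (0.8665,-0.4992); ey = (0.4992,0.8665)
P = B + 3.00·ex + 0.83·ey = (4.0138,-2.5105)

4.01 -2.51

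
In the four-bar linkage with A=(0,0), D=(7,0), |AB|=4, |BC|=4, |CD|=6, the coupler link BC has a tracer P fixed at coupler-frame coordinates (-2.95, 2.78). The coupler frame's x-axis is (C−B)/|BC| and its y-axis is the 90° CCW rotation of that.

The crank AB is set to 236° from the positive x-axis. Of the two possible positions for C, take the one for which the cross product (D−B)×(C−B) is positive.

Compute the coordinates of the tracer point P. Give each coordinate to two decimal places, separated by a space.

-6.23 -2.61

A=(0,0), D=(7.00,0)
B = A + 4.00·(cos236°, sin236°) = (-2.2368, -3.3162)
|BD| = 9.8140
circle(B,4.00) ∩ circle(D,6.00): a=3.8881, h=0.9397
  candidates: C₊=(1.1051,-1.1179) cross=9.222; C₋=(1.7401,-2.8868) cross=-9.222
  mode + wants cross > 0 → take C=(1.1051,-1.1179) (cross=9.222)
ex = (C−B)/|BC| = (0.8355,0.5496); ey = (-0.5496,0.8355)
P = B + -2.95·ex + 2.78·ey = (-6.2291,-2.6147)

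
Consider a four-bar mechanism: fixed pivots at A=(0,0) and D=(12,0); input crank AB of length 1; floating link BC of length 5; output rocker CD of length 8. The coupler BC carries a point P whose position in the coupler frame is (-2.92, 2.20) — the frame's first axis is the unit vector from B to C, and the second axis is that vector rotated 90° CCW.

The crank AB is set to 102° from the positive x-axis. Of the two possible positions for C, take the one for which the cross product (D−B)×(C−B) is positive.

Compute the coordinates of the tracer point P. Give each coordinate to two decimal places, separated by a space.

-3.71 2.02

A=(0,0), D=(12.00,0)
B = A + 1.00·(cos102°, sin102°) = (-0.2079, 0.9781)
|BD| = 12.2470
circle(B,5.00) ∩ circle(D,8.00): a=4.5313, h=2.1136
  candidates: C₊=(4.4777,2.7231) cross=25.885; C₋=(4.1401,-1.4906) cross=-25.885
  mode + wants cross > 0 → take C=(4.4777,2.7231) (cross=25.885)
ex = (C−B)/|BC| = (0.9371,0.3490); ey = (-0.3490,0.9371)
P = B + -2.92·ex + 2.20·ey = (-3.7121,2.0208)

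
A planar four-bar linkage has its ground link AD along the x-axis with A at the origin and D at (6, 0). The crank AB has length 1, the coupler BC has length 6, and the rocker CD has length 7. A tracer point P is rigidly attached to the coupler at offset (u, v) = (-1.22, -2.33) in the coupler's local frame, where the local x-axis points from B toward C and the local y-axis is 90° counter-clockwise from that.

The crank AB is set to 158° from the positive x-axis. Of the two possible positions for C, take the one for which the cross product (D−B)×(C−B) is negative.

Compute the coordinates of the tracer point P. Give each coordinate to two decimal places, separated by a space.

-3.54 0.64

A=(0,0), D=(6.00,0)
B = A + 1.00·(cos158°, sin158°) = (-0.9272, 0.3746)
|BD| = 6.9373
circle(B,6.00) ∩ circle(D,7.00): a=2.5317, h=5.4397
  candidates: C₊=(1.8946,5.6697) cross=37.737; C₋=(1.3071,-5.1939) cross=-37.737
  mode - wants cross < 0 → take C=(1.3071,-5.1939) (cross=-37.737)
ex = (C−B)/|BC| = (0.3724,-0.9281); ey = (0.9281,0.3724)
P = B + -1.22·ex + -2.33·ey = (-3.5439,0.6392)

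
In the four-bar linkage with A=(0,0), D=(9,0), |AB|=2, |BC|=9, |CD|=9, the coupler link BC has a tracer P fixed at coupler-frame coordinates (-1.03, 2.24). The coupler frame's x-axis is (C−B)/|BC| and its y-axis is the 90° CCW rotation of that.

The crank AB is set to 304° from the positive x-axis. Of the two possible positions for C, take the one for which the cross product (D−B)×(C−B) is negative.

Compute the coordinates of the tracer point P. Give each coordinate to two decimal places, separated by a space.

A=(0,0), D=(9.00,0)
B = A + 2.00·(cos304°, sin304°) = (1.1184, -1.6581)
|BD| = 8.0541
circle(B,9.00) ∩ circle(D,9.00): a=4.0271, h=8.0488
  candidates: C₊=(3.4022,7.0473) cross=64.826; C₋=(6.7162,-8.7054) cross=-64.826
  mode - wants cross < 0 → take C=(6.7162,-8.7054) (cross=-64.826)
ex = (C−B)/|BC| = (0.6220,-0.7830); ey = (0.7830,0.6220)
P = B + -1.03·ex + 2.24·ey = (2.2318,0.5417)

2.23 0.54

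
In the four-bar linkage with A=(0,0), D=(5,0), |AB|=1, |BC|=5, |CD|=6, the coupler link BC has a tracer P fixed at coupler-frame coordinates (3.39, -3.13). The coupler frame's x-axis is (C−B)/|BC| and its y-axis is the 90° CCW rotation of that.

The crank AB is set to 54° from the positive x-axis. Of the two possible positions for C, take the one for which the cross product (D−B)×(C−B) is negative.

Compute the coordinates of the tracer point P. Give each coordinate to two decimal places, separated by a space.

A=(0,0), D=(5.00,0)
B = A + 1.00·(cos54°, sin54°) = (0.5878, 0.8090)
|BD| = 4.4858
circle(B,5.00) ∩ circle(D,6.00): a=1.0168, h=4.8955
  candidates: C₊=(2.4708,5.4409) cross=21.960; C₋=(0.7050,-4.1896) cross=-21.960
  mode - wants cross < 0 → take C=(0.7050,-4.1896) (cross=-21.960)
ex = (C−B)/|BC| = (0.0234,-0.9997); ey = (0.9997,0.0234)
P = B + 3.39·ex + -3.13·ey = (-2.4619,-2.6534)

-2.46 -2.65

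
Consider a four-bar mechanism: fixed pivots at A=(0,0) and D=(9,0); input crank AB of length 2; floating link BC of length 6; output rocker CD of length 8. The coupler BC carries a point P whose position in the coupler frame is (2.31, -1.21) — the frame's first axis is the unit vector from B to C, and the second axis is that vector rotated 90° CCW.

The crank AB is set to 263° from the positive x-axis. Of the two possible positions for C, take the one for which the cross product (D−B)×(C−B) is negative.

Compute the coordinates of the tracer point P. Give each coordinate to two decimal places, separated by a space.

A=(0,0), D=(9.00,0)
B = A + 2.00·(cos263°, sin263°) = (-0.2437, -1.9851)
|BD| = 9.4545
circle(B,6.00) ∩ circle(D,8.00): a=3.2465, h=5.0458
  candidates: C₊=(1.8709,3.6299) cross=47.706; C₋=(3.9898,-6.2368) cross=-47.706
  mode - wants cross < 0 → take C=(3.9898,-6.2368) (cross=-47.706)
ex = (C−B)/|BC| = (0.7056,-0.7086); ey = (0.7086,0.7056)
P = B + 2.31·ex + -1.21·ey = (0.5287,-4.4758)

0.53 -4.48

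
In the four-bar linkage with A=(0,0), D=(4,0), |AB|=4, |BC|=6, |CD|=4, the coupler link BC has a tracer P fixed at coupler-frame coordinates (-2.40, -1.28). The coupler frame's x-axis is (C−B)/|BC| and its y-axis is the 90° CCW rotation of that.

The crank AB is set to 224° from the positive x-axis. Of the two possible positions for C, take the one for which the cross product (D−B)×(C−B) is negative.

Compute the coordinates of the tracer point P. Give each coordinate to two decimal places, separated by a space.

A=(0,0), D=(4.00,0)
B = A + 4.00·(cos224°, sin224°) = (-2.8774, -2.7786)
|BD| = 7.4175
circle(B,6.00) ∩ circle(D,4.00): a=5.0569, h=3.2292
  candidates: C₊=(0.6016,2.1098) cross=23.952; C₋=(3.0210,-3.8783) cross=-23.952
  mode - wants cross < 0 → take C=(3.0210,-3.8783) (cross=-23.952)
ex = (C−B)/|BC| = (0.9831,-0.1833); ey = (0.1833,0.9831)
P = B + -2.40·ex + -1.28·ey = (-5.4713,-3.5971)

-5.47 -3.60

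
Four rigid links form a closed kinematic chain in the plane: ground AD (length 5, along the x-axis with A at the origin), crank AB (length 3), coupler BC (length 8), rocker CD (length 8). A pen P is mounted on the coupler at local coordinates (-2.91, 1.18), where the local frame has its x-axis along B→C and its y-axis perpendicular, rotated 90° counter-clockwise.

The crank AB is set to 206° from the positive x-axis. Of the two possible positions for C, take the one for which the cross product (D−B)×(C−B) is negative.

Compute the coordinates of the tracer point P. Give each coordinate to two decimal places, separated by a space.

-3.61 1.69

A=(0,0), D=(5.00,0)
B = A + 3.00·(cos206°, sin206°) = (-2.6964, -1.3151)
|BD| = 7.8079
circle(B,8.00) ∩ circle(D,8.00): a=3.9040, h=6.9828
  candidates: C₊=(-0.0243,6.2254) cross=54.521; C₋=(2.3279,-7.5406) cross=-54.521
  mode - wants cross < 0 → take C=(2.3279,-7.5406) (cross=-54.521)
ex = (C−B)/|BC| = (0.6280,-0.7782); ey = (0.7782,0.6280)
P = B + -2.91·ex + 1.18·ey = (-3.6057,1.6905)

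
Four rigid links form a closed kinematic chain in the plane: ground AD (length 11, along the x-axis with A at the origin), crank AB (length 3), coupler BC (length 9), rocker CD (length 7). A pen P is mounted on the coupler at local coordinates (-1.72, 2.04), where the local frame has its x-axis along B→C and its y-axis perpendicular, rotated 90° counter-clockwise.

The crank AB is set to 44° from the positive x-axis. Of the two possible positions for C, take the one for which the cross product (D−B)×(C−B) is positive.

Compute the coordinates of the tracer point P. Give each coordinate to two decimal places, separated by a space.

-0.39 2.89

A=(0,0), D=(11.00,0)
B = A + 3.00·(cos44°, sin44°) = (2.1580, 2.0840)
|BD| = 9.0842
circle(B,9.00) ∩ circle(D,7.00): a=6.3034, h=6.4239
  candidates: C₊=(9.7670,6.8906) cross=58.357; C₋=(6.8196,-5.6147) cross=-58.357
  mode + wants cross > 0 → take C=(9.7670,6.8906) (cross=58.357)
ex = (C−B)/|BC| = (0.8454,0.5341); ey = (-0.5341,0.8454)
P = B + -1.72·ex + 2.04·ey = (-0.3856,2.8901)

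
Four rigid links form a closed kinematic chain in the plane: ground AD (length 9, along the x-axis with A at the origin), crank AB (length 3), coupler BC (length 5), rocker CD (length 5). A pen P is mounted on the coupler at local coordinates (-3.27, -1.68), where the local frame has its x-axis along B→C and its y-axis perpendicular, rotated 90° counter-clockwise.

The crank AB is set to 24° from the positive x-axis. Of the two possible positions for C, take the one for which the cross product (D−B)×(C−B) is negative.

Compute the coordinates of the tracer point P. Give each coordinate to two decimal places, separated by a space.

-0.30 3.29

A=(0,0), D=(9.00,0)
B = A + 3.00·(cos24°, sin24°) = (2.7406, 1.2202)
|BD| = 6.3772
circle(B,5.00) ∩ circle(D,5.00): a=3.1886, h=3.8513
  candidates: C₊=(6.6072,4.3903) cross=24.561; C₋=(5.1334,-3.1701) cross=-24.561
  mode - wants cross < 0 → take C=(5.1334,-3.1701) (cross=-24.561)
ex = (C−B)/|BC| = (0.4786,-0.8781); ey = (0.8781,0.4786)
P = B + -3.27·ex + -1.68·ey = (-0.2994,3.2875)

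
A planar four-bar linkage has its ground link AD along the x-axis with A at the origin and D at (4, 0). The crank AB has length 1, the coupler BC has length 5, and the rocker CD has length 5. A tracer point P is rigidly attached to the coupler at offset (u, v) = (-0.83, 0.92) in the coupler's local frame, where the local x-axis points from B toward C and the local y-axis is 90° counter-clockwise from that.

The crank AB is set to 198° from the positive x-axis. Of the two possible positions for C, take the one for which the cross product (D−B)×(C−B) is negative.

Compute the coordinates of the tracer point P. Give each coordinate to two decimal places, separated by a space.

-0.64 0.89

A=(0,0), D=(4.00,0)
B = A + 1.00·(cos198°, sin198°) = (-0.9511, -0.3090)
|BD| = 4.9607
circle(B,5.00) ∩ circle(D,5.00): a=2.4803, h=4.3414
  candidates: C₊=(1.2540,4.1785) cross=21.536; C₋=(1.7949,-4.4875) cross=-21.536
  mode - wants cross < 0 → take C=(1.7949,-4.4875) (cross=-21.536)
ex = (C−B)/|BC| = (0.5492,-0.8357); ey = (0.8357,0.5492)
P = B + -0.83·ex + 0.92·ey = (-0.6380,0.8899)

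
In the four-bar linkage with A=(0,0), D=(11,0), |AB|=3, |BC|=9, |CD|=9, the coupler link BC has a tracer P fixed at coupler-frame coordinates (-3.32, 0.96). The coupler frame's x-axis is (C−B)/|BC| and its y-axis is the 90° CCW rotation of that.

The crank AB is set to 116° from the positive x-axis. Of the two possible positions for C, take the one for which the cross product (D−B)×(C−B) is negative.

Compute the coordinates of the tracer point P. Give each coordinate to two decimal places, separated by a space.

-2.27 6.02

A=(0,0), D=(11.00,0)
B = A + 3.00·(cos116°, sin116°) = (-1.3151, 2.6964)
|BD| = 12.6068
circle(B,9.00) ∩ circle(D,9.00): a=6.3034, h=6.4239
  candidates: C₊=(6.2164,7.6235) cross=80.985; C₋=(3.4685,-4.9271) cross=-80.985
  mode - wants cross < 0 → take C=(3.4685,-4.9271) (cross=-80.985)
ex = (C−B)/|BC| = (0.5315,-0.8471); ey = (0.8471,0.5315)
P = B + -3.32·ex + 0.96·ey = (-2.2666,6.0188)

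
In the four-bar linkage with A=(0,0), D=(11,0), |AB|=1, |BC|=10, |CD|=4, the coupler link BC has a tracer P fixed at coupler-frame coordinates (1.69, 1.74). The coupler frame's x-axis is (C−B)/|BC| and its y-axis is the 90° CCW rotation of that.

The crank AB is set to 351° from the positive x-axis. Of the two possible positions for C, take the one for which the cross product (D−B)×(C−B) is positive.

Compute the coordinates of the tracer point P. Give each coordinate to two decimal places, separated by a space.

1.83 2.12

A=(0,0), D=(11.00,0)
B = A + 1.00·(cos351°, sin351°) = (0.9877, -0.1564)
|BD| = 10.0135
circle(B,10.00) ∩ circle(D,4.00): a=9.2011, h=3.9166
  candidates: C₊=(10.1265,3.9035) cross=39.219; C₋=(10.2488,-3.9288) cross=-39.219
  mode + wants cross > 0 → take C=(10.1265,3.9035) (cross=39.219)
ex = (C−B)/|BC| = (0.9139,0.4060); ey = (-0.4060,0.9139)
P = B + 1.69·ex + 1.74·ey = (1.8257,2.1198)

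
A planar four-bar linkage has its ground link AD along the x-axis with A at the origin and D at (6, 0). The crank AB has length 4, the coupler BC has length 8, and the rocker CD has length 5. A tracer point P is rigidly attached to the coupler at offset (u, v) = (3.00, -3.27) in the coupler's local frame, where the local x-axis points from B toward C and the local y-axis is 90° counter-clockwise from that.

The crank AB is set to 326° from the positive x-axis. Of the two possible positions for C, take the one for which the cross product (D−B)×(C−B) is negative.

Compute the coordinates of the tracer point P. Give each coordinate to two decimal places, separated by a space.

7.11 -4.54

A=(0,0), D=(6.00,0)
B = A + 4.00·(cos326°, sin326°) = (3.3162, -2.2368)
|BD| = 3.4937
circle(B,8.00) ∩ circle(D,5.00): a=7.3283, h=3.2088
  candidates: C₊=(6.8913,4.9199) cross=11.211; C₋=(11.0000,-0.0100) cross=-11.211
  mode - wants cross < 0 → take C=(11.0000,-0.0100) (cross=-11.211)
ex = (C−B)/|BC| = (0.9605,0.2783); ey = (-0.2783,0.9605)
P = B + 3.00·ex + -3.27·ey = (7.1078,-4.5425)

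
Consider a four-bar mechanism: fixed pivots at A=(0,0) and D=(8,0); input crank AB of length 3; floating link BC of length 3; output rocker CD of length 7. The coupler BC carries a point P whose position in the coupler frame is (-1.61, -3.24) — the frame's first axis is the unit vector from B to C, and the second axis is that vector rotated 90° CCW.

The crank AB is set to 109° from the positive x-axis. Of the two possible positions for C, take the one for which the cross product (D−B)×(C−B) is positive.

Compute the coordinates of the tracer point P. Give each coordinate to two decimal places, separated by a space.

A=(0,0), D=(8.00,0)
B = A + 3.00·(cos109°, sin109°) = (-0.9767, 2.8366)
|BD| = 9.4142
circle(B,3.00) ∩ circle(D,7.00): a=2.5827, h=1.5264
  candidates: C₊=(1.9458,3.5139) cross=14.370; C₋=(1.0260,0.6029) cross=-14.370
  mode + wants cross > 0 → take C=(1.9458,3.5139) (cross=14.370)
ex = (C−B)/|BC| = (0.9742,0.2258); ey = (-0.2258,0.9742)
P = B + -1.61·ex + -3.24·ey = (-1.8137,-0.6833)

-1.81 -0.68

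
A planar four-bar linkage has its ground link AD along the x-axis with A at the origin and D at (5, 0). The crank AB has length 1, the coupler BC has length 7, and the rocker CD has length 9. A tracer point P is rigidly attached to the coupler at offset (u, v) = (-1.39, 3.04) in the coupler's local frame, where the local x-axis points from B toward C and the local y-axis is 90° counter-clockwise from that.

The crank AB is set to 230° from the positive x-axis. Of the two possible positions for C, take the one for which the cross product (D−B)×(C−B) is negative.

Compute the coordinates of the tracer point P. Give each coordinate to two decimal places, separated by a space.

A=(0,0), D=(5.00,0)
B = A + 1.00·(cos230°, sin230°) = (-0.6428, -0.7660)
|BD| = 5.6945
circle(B,7.00) ∩ circle(D,9.00): a=0.0376, h=6.9999
  candidates: C₊=(-1.5472,6.1753) cross=39.861; C₋=(0.3361,-7.6973) cross=-39.861
  mode - wants cross < 0 → take C=(0.3361,-7.6973) (cross=-39.861)
ex = (C−B)/|BC| = (0.1398,-0.9902); ey = (0.9902,0.1398)
P = B + -1.39·ex + 3.04·ey = (2.1730,1.0354)

2.17 1.04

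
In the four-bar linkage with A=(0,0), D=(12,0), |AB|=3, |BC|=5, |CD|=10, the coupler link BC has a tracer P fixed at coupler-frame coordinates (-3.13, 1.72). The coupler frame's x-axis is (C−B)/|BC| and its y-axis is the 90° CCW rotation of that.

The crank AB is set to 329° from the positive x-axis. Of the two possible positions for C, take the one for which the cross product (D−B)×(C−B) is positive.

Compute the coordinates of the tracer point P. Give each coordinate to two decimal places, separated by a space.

A=(0,0), D=(12.00,0)
B = A + 3.00·(cos329°, sin329°) = (2.5715, -1.5451)
|BD| = 9.5543
circle(B,5.00) ∩ circle(D,10.00): a=0.8522, h=4.9268
  candidates: C₊=(2.6157,3.4547) cross=47.072; C₋=(4.2092,-6.2693) cross=-47.072
  mode + wants cross > 0 → take C=(2.6157,3.4547) (cross=47.072)
ex = (C−B)/|BC| = (0.0088,1.0000); ey = (-1.0000,0.0088)
P = B + -3.13·ex + 1.72·ey = (0.8239,-4.6598)

0.82 -4.66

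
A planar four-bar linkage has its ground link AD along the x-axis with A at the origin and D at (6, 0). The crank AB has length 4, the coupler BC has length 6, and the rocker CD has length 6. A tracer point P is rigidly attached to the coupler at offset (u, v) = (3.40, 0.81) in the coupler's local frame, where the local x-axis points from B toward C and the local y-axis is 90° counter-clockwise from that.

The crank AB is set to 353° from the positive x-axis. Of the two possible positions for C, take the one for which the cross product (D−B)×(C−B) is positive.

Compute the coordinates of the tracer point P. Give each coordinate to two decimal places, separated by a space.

2.95 2.86

A=(0,0), D=(6.00,0)
B = A + 4.00·(cos353°, sin353°) = (3.9702, -0.4875)
|BD| = 2.0875
circle(B,6.00) ∩ circle(D,6.00): a=1.0438, h=5.9085
  candidates: C₊=(3.6053,5.5014) cross=12.334; C₋=(6.3648,-5.9889) cross=-12.334
  mode + wants cross > 0 → take C=(3.6053,5.5014) (cross=12.334)
ex = (C−B)/|BC| = (-0.0608,0.9981); ey = (-0.9981,-0.0608)
P = B + 3.40·ex + 0.81·ey = (2.9549,2.8570)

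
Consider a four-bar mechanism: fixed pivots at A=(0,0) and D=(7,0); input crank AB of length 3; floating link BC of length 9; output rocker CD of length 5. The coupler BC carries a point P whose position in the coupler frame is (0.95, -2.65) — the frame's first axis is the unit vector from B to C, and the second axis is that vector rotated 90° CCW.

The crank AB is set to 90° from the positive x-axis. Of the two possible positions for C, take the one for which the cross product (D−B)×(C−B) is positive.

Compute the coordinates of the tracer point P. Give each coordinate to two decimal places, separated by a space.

1.42 0.57

A=(0,0), D=(7.00,0)
B = A + 3.00·(cos90°, sin90°) = (0.0000, 3.0000)
|BD| = 7.6158
circle(B,9.00) ∩ circle(D,5.00): a=7.4845, h=4.9983
  candidates: C₊=(8.8482,4.6459) cross=38.066; C₋=(4.9104,-4.5424) cross=-38.066
  mode + wants cross > 0 → take C=(8.8482,4.6459) (cross=38.066)
ex = (C−B)/|BC| = (0.9831,0.1829); ey = (-0.1829,0.9831)
P = B + 0.95·ex + -2.65·ey = (1.4186,0.5684)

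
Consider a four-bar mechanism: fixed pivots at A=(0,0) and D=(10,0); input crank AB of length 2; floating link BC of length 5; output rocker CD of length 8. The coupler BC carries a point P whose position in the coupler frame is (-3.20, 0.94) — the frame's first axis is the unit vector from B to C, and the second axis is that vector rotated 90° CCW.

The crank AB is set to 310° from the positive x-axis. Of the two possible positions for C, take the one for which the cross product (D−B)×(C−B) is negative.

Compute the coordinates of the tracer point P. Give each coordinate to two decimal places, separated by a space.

A=(0,0), D=(10.00,0)
B = A + 2.00·(cos310°, sin310°) = (1.2856, -1.5321)
|BD| = 8.8481
circle(B,5.00) ∩ circle(D,8.00): a=2.2202, h=4.4800
  candidates: C₊=(2.6965,3.2647) cross=39.640; C₋=(4.2480,-5.5600) cross=-39.640
  mode - wants cross < 0 → take C=(4.2480,-5.5600) (cross=-39.640)
ex = (C−B)/|BC| = (0.5925,-0.8056); ey = (0.8056,0.5925)
P = B + -3.20·ex + 0.94·ey = (0.1469,1.6027)

0.15 1.60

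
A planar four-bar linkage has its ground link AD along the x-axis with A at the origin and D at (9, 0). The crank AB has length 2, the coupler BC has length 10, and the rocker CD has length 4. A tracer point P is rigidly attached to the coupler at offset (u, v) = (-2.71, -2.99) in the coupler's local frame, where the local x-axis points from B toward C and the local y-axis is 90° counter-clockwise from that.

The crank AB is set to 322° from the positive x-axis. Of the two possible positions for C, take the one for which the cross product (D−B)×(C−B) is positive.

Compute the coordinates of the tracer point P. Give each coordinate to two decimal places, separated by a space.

A=(0,0), D=(9.00,0)
B = A + 2.00·(cos322°, sin322°) = (1.5760, -1.2313)
|BD| = 7.5254
circle(B,10.00) ∩ circle(D,4.00): a=9.3438, h=3.5628
  candidates: C₊=(10.2109,3.8123) cross=26.811; C₋=(11.3768,-3.2172) cross=-26.811
  mode + wants cross > 0 → take C=(10.2109,3.8123) (cross=26.811)
ex = (C−B)/|BC| = (0.8635,0.5044); ey = (-0.5044,0.8635)
P = B + -2.71·ex + -2.99·ey = (0.7440,-5.1800)

0.74 -5.18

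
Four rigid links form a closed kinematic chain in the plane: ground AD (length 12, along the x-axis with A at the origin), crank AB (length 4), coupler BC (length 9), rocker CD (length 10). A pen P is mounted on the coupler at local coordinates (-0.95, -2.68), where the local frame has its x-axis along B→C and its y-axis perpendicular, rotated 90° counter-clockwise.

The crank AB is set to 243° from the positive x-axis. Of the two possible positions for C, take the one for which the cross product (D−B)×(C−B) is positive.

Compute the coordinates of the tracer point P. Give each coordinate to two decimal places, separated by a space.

A=(0,0), D=(12.00,0)
B = A + 4.00·(cos243°, sin243°) = (-1.8160, -3.5640)
|BD| = 14.2683
circle(B,9.00) ∩ circle(D,10.00): a=6.4683, h=6.2579
  candidates: C₊=(2.8842,4.1112) cross=89.289; C₋=(6.0104,-8.0078) cross=-89.289
  mode + wants cross > 0 → take C=(2.8842,4.1112) (cross=89.289)
ex = (C−B)/|BC| = (0.5222,0.8528); ey = (-0.8528,0.5222)
P = B + -0.95·ex + -2.68·ey = (-0.0266,-5.7738)

-0.03 -5.77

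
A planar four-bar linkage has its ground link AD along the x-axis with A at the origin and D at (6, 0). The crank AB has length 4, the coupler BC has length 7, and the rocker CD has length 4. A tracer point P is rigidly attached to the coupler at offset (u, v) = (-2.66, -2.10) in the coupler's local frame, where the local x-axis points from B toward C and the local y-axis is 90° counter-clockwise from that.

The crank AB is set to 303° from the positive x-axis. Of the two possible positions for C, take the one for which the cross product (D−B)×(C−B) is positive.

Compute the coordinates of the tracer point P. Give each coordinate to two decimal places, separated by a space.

3.55 -6.46

A=(0,0), D=(6.00,0)
B = A + 4.00·(cos303°, sin303°) = (2.1786, -3.3547)
|BD| = 5.0850
circle(B,7.00) ∩ circle(D,4.00): a=5.7873, h=3.9379
  candidates: C₊=(3.9299,3.4227) cross=20.024; C₋=(9.1257,-2.4960) cross=-20.024
  mode + wants cross > 0 → take C=(3.9299,3.4227) (cross=20.024)
ex = (C−B)/|BC| = (0.2502,0.9682); ey = (-0.9682,0.2502)
P = B + -2.66·ex + -2.10·ey = (3.5462,-6.4555)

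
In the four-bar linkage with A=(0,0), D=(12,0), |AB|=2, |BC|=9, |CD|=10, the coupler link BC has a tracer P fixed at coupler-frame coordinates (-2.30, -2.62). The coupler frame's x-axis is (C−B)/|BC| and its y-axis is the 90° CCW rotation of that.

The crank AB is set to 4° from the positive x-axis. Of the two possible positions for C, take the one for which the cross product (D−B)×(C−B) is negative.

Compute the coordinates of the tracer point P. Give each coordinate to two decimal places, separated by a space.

A=(0,0), D=(12.00,0)
B = A + 2.00·(cos4°, sin4°) = (1.9951, 0.1395)
|BD| = 10.0058
circle(B,9.00) ∩ circle(D,10.00): a=4.0535, h=8.0355
  candidates: C₊=(6.1603,8.1177) cross=80.402; C₋=(5.9362,-7.9517) cross=-80.402
  mode - wants cross < 0 → take C=(5.9362,-7.9517) (cross=-80.402)
ex = (C−B)/|BC| = (0.4379,-0.8990); ey = (0.8990,0.4379)
P = B + -2.30·ex + -2.62·ey = (-1.3675,1.0600)

-1.37 1.06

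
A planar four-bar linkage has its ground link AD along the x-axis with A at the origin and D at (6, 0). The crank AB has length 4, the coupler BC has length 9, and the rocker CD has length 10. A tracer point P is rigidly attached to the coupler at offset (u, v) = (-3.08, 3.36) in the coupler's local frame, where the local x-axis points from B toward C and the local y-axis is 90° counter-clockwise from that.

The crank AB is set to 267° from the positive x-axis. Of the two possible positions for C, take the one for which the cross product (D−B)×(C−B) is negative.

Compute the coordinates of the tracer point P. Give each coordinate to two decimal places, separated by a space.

-0.27 0.56

A=(0,0), D=(6.00,0)
B = A + 4.00·(cos267°, sin267°) = (-0.2093, -3.9945)
|BD| = 7.3832
circle(B,9.00) ∩ circle(D,10.00): a=2.4049, h=8.6727
  candidates: C₊=(-2.8790,4.6004) cross=64.033; C₋=(6.5054,-9.9872) cross=-64.033
  mode - wants cross < 0 → take C=(6.5054,-9.9872) (cross=-64.033)
ex = (C−B)/|BC| = (0.7461,-0.6659); ey = (0.6659,0.7461)
P = B + -3.08·ex + 3.36·ey = (-0.2700,0.5631)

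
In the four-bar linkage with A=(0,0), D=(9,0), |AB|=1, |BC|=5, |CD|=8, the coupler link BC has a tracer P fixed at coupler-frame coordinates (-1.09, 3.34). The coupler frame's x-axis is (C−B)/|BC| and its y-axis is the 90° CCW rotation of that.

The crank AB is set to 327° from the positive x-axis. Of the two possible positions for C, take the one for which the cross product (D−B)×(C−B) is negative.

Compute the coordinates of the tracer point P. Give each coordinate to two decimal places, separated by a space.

3.46 1.80

A=(0,0), D=(9.00,0)
B = A + 1.00·(cos327°, sin327°) = (0.8387, -0.5446)
|BD| = 8.1795
circle(B,5.00) ∩ circle(D,8.00): a=1.7057, h=4.7001
  candidates: C₊=(2.2277,4.2586) cross=38.444; C₋=(2.8536,-5.1207) cross=-38.444
  mode - wants cross < 0 → take C=(2.8536,-5.1207) (cross=-38.444)
ex = (C−B)/|BC| = (0.4030,-0.9152); ey = (0.9152,0.4030)
P = B + -1.09·ex + 3.34·ey = (3.4562,1.7989)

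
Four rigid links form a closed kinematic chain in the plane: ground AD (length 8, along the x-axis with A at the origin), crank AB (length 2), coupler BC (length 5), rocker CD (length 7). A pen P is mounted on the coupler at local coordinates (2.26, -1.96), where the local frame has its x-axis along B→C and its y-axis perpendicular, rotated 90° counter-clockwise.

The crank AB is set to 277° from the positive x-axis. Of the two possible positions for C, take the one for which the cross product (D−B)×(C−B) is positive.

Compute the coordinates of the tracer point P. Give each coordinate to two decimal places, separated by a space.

2.74 -0.34

A=(0,0), D=(8.00,0)
B = A + 2.00·(cos277°, sin277°) = (0.2437, -1.9851)
|BD| = 8.0063
circle(B,5.00) ∩ circle(D,7.00): a=2.5043, h=4.3276
  candidates: C₊=(1.5968,2.8283) cross=34.648; C₋=(3.7428,-5.5567) cross=-34.648
  mode + wants cross > 0 → take C=(1.5968,2.8283) (cross=34.648)
ex = (C−B)/|BC| = (0.2706,0.9627); ey = (-0.9627,0.2706)
P = B + 2.26·ex + -1.96·ey = (2.7422,-0.3398)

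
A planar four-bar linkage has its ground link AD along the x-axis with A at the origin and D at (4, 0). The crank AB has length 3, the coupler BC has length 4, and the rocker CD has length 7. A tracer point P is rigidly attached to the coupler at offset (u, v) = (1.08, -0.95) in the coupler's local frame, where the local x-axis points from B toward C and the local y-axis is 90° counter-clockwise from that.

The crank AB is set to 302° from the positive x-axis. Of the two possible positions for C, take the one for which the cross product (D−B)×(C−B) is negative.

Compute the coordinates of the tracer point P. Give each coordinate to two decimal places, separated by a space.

0.62 -3.61

A=(0,0), D=(4.00,0)
B = A + 3.00·(cos302°, sin302°) = (1.5898, -2.5441)
|BD| = 3.5046
circle(B,4.00) ∩ circle(D,7.00): a=-2.9559, h=2.6950
  candidates: C₊=(-2.3995,-2.8365) cross=9.445; C₋=(1.5133,-6.5434) cross=-9.445
  mode - wants cross < 0 → take C=(1.5133,-6.5434) (cross=-9.445)
ex = (C−B)/|BC| = (-0.0191,-0.9998); ey = (0.9998,-0.0191)
P = B + 1.08·ex + -0.95·ey = (0.6193,-3.6058)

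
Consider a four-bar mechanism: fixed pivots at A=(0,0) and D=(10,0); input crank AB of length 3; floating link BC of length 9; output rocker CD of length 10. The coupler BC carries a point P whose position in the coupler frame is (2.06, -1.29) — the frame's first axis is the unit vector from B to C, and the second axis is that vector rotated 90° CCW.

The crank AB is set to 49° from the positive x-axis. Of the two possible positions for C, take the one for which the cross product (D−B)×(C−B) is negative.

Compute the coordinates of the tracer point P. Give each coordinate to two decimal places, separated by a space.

A=(0,0), D=(10.00,0)
B = A + 3.00·(cos49°, sin49°) = (1.9682, 2.2641)
|BD| = 8.3448
circle(B,9.00) ∩ circle(D,10.00): a=3.0340, h=8.4732
  candidates: C₊=(7.1873,9.5963) cross=70.707; C₋=(2.5894,-6.7144) cross=-70.707
  mode - wants cross < 0 → take C=(2.5894,-6.7144) (cross=-70.707)
ex = (C−B)/|BC| = (0.0690,-0.9976); ey = (0.9976,0.0690)
P = B + 2.06·ex + -1.29·ey = (0.8234,0.1200)

0.82 0.12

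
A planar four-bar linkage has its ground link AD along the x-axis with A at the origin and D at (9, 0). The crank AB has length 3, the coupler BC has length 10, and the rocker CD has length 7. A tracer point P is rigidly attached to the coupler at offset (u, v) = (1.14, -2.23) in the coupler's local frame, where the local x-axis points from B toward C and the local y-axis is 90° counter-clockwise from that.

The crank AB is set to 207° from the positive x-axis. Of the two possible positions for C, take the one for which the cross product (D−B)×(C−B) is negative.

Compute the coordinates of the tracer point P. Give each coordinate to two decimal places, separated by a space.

A=(0,0), D=(9.00,0)
B = A + 3.00·(cos207°, sin207°) = (-2.6730, -1.3620)
|BD| = 11.7522
circle(B,10.00) ∩ circle(D,7.00): a=8.0459, h=5.9383
  candidates: C₊=(4.6305,5.4688) cross=69.788; C₋=(6.0069,-6.3278) cross=-69.788
  mode - wants cross < 0 → take C=(6.0069,-6.3278) (cross=-69.788)
ex = (C−B)/|BC| = (0.8680,-0.4966); ey = (0.4966,0.8680)
P = B + 1.14·ex + -2.23·ey = (-2.7909,-3.8637)

-2.79 -3.86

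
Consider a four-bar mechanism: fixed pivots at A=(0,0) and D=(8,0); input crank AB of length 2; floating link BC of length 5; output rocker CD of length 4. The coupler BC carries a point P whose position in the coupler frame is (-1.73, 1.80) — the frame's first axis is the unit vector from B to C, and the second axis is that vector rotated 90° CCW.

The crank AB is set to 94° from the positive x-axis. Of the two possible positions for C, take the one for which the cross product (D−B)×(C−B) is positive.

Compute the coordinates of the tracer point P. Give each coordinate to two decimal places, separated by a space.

A=(0,0), D=(8.00,0)
B = A + 2.00·(cos94°, sin94°) = (-0.1395, 1.9951)
|BD| = 8.3805
circle(B,5.00) ∩ circle(D,4.00): a=4.7272, h=1.6290
  candidates: C₊=(4.8396,2.4519) cross=13.652; C₋=(4.0640,-0.7124) cross=-13.652
  mode + wants cross > 0 → take C=(4.8396,2.4519) (cross=13.652)
ex = (C−B)/|BC| = (0.9958,0.0914); ey = (-0.0914,0.9958)
P = B + -1.73·ex + 1.80·ey = (-2.0267,3.6296)

-2.03 3.63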